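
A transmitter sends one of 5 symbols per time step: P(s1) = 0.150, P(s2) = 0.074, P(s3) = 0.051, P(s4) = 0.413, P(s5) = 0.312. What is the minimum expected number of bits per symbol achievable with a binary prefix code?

Repeatedly combine the two least-probable nodes; the expected code length is the sum of the merged weights.
merge 51/1000 + 37/500 → 1/8
merge 1/8 + 3/20 → 11/40
merge 11/40 + 39/125 → 587/1000
merge 413/1000 + 587/1000 → 1
L = 1/8 + 11/40 + 587/1000 + 1 = 1987/1000 = 1.987 bits/symbol.

1.987 bits/symbol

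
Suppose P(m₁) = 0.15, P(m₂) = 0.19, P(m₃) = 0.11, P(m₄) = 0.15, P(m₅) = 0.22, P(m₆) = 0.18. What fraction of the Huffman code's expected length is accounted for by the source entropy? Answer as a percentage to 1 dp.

98.6%

Entropy H = −Σ p log₂ p ≈ 2.5525 bits.
Huffman merges: 11/100+3/20→13/50; 3/20+9/50→33/100; 19/100+11/50→41/100; 13/50+33/100→59/100; 41/100+59/100→1. L = 259/100 ≈ 2.5900.
Efficiency = H/L = 2.5525/2.5900 = 98.6%.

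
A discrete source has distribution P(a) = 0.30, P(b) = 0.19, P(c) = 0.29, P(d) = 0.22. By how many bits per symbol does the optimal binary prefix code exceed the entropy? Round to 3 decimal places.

Entropy H = −Σ p log₂ p ≈ 1.9748 bits.
Huffman merges: 19/100+11/50→41/100; 29/100+3/10→59/100; 41/100+59/100→1. L = 2 ≈ 2.0000.
L − H = 2.0000 − 1.9748 = 0.025 bits.

0.025 bits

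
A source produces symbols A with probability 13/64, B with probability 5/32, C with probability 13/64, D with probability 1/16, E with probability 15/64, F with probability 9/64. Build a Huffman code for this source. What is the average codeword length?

Repeatedly combine the two least-probable nodes; the expected code length is the sum of the merged weights.
merge 1/16 + 9/64 → 13/64
merge 5/32 + 13/64 → 23/64
merge 13/64 + 13/64 → 13/32
merge 15/64 + 23/64 → 19/32
merge 13/32 + 19/32 → 1
L = 13/64 + 23/64 + 13/32 + 19/32 + 1 = 41/16 = 2.5625 bits/symbol.

2.5625 bits/symbol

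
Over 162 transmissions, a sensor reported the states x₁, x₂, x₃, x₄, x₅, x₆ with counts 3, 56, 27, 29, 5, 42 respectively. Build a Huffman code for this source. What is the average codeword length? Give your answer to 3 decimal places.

Probabilities are the counts divided by 162.
Repeatedly combine the two least-probable nodes; the expected code length is the sum of the merged weights.
merge 1/54 + 5/162 → 4/81
merge 4/81 + 1/6 → 35/162
merge 29/162 + 35/162 → 32/81
merge 7/27 + 28/81 → 49/81
merge 32/81 + 49/81 → 1
L = 4/81 + 35/162 + 32/81 + 49/81 + 1 = 367/162 ≈ 2.265 bits/symbol.

2.265 bits/symbol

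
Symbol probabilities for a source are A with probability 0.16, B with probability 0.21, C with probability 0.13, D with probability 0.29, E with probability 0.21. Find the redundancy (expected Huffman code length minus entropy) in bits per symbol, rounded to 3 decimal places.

0.021 bits

Entropy H = −Σ p log₂ p ≈ 2.2692 bits.
Huffman merges: 13/100+4/25→29/100; 21/100+21/100→21/50; 29/100+29/100→29/50; 21/50+29/50→1. L = 229/100 ≈ 2.2900.
L − H = 2.2900 − 2.2692 = 0.021 bits.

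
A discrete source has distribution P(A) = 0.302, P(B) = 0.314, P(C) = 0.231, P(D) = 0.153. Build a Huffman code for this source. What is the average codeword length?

Repeatedly combine the two least-probable nodes; the expected code length is the sum of the merged weights.
merge 153/1000 + 231/1000 → 48/125
merge 151/500 + 157/500 → 77/125
merge 48/125 + 77/125 → 1
L = 48/125 + 77/125 + 1 = 2 bits/symbol.

2 bits/symbol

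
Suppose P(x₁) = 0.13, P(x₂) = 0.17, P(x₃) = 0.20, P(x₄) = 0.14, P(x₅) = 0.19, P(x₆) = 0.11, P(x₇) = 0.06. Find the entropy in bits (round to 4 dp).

H = −Σ pᵢ log₂ pᵢ.
−0.13·log₂(0.13) = 0.3826
−0.17·log₂(0.17) = 0.4346
−0.20·log₂(0.20) = 0.4644
−0.14·log₂(0.14) = 0.3971
−0.19·log₂(0.19) = 0.4552
−0.11·log₂(0.11) = 0.3503
−0.06·log₂(0.06) = 0.2435
Sum ≈ 2.7278 → 2.7278 bits.

2.7278 bits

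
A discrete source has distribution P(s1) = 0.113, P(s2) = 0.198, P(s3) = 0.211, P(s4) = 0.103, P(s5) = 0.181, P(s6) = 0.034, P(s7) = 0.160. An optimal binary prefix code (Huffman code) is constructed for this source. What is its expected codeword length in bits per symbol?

2.728 bits/symbol

Repeatedly combine the two least-probable nodes; the expected code length is the sum of the merged weights.
merge 17/500 + 103/1000 → 137/1000
merge 113/1000 + 137/1000 → 1/4
merge 4/25 + 181/1000 → 341/1000
merge 99/500 + 211/1000 → 409/1000
merge 1/4 + 341/1000 → 591/1000
merge 409/1000 + 591/1000 → 1
L = 137/1000 + 1/4 + 341/1000 + 409/1000 + 591/1000 + 1 = 341/125 = 2.728 bits/symbol.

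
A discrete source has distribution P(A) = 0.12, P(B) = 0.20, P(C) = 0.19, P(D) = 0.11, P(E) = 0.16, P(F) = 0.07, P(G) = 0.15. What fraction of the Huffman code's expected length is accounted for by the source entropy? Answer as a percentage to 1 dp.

98.2%

Entropy H = −Σ p log₂ p ≈ 2.7391 bits.
Huffman merges: 7/100+11/100→9/50; 3/25+3/20→27/100; 4/25+9/50→17/50; 19/100+1/5→39/100; 27/100+17/50→61/100; 39/100+61/100→1. L = 279/100 ≈ 2.7900.
Efficiency = H/L = 2.7391/2.7900 = 98.2%.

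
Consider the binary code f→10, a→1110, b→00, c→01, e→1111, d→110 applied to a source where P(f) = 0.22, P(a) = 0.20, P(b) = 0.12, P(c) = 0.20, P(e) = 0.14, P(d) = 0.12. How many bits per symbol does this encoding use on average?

L̄ = Σ pᵢ·ℓᵢ = 0.22·2 + 0.20·4 + 0.12·2 + 0.20·2 + 0.14·4 + 0.12·3 = 2.8 bits/symbol.

2.8 bits/symbol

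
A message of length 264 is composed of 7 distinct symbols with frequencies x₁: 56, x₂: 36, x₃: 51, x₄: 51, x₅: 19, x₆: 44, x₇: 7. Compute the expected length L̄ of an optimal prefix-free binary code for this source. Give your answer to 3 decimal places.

2.693 bits/symbol

Probabilities are the counts divided by 264.
Repeatedly combine the two least-probable nodes; the expected code length is the sum of the merged weights.
merge 7/264 + 19/264 → 13/132
merge 13/132 + 3/22 → 31/132
merge 1/6 + 17/88 → 95/264
merge 17/88 + 7/33 → 107/264
merge 31/132 + 95/264 → 157/264
merge 107/264 + 157/264 → 1
L = 13/132 + 31/132 + 95/264 + 107/264 + 157/264 + 1 = 237/88 ≈ 2.693 bits/symbol.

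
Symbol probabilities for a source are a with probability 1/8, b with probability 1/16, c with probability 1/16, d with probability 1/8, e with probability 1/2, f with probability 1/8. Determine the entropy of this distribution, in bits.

Each probability is a power of 1/2, so log₂(1/p) is an integer.
H = Σ p·log₂(1/p) = 1/8·3 + 1/16·4 + 1/16·4 + 1/8·3 + 1/2·1 + 1/8·3 = 2.125 bits.

2.125 bits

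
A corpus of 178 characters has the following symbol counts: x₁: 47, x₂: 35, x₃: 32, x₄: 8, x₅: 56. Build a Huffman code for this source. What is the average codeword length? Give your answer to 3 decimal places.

2.225 bits/symbol

Probabilities are the counts divided by 178.
Repeatedly combine the two least-probable nodes; the expected code length is the sum of the merged weights.
merge 4/89 + 16/89 → 20/89
merge 35/178 + 20/89 → 75/178
merge 47/178 + 28/89 → 103/178
merge 75/178 + 103/178 → 1
L = 20/89 + 75/178 + 103/178 + 1 = 198/89 ≈ 2.225 bits/symbol.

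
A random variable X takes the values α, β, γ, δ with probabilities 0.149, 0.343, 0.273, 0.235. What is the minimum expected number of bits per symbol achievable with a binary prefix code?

2 bits/symbol

Repeatedly combine the two least-probable nodes; the expected code length is the sum of the merged weights.
merge 149/1000 + 47/200 → 48/125
merge 273/1000 + 343/1000 → 77/125
merge 48/125 + 77/125 → 1
L = 48/125 + 77/125 + 1 = 2 bits/symbol.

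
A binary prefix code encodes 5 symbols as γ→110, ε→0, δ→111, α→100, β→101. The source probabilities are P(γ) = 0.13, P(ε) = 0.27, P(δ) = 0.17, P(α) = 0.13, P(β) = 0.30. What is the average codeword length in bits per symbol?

L̄ = Σ pᵢ·ℓᵢ = 0.13·3 + 0.27·1 + 0.17·3 + 0.13·3 + 0.30·3 = 2.46 bits/symbol.

2.46 bits/symbol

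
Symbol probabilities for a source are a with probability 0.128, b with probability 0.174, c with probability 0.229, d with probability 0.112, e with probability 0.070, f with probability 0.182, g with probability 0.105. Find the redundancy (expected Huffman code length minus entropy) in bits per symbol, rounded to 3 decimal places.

0.047 bits

Entropy H = −Σ p log₂ p ≈ 2.7166 bits.
Huffman merges: 7/100+21/200→7/40; 14/125+16/125→6/25; 87/500+7/40→349/1000; 91/500+229/1000→411/1000; 6/25+349/1000→589/1000; 411/1000+589/1000→1. L = 691/250 ≈ 2.7640.
L − H = 2.7640 − 2.7166 = 0.047 bits.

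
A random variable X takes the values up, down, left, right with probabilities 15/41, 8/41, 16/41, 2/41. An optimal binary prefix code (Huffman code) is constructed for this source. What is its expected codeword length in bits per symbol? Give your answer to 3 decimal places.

1.854 bits/symbol

Repeatedly combine the two least-probable nodes; the expected code length is the sum of the merged weights.
merge 2/41 + 8/41 → 10/41
merge 10/41 + 15/41 → 25/41
merge 16/41 + 25/41 → 1
L = 10/41 + 25/41 + 1 = 76/41 ≈ 1.854 bits/symbol.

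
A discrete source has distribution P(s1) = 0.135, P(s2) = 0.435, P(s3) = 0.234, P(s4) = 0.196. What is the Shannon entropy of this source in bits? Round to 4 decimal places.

1.8635 bits

H = −Σ pᵢ log₂ pᵢ.
−0.135·log₂(0.135) = 0.3900
−0.435·log₂(0.435) = 0.5224
−0.234·log₂(0.234) = 0.4903
−0.196·log₂(0.196) = 0.4608
Sum ≈ 1.8635 → 1.8635 bits.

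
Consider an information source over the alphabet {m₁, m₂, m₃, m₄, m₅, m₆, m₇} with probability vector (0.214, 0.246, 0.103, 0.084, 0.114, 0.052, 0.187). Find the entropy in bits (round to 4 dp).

H = −Σ pᵢ log₂ pᵢ.
−0.214·log₂(0.214) = 0.4760
−0.246·log₂(0.246) = 0.4977
−0.103·log₂(0.103) = 0.3378
−0.084·log₂(0.084) = 0.3002
−0.114·log₂(0.114) = 0.3571
−0.052·log₂(0.052) = 0.2218
−0.187·log₂(0.187) = 0.4523
Sum ≈ 2.6429 → 2.6429 bits.

2.6429 bits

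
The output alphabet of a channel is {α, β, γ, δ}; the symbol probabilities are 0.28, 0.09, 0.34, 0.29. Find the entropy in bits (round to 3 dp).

1.874 bits

H = −Σ pᵢ log₂ pᵢ.
−0.28·log₂(0.28) = 0.5142
−0.09·log₂(0.09) = 0.3127
−0.34·log₂(0.34) = 0.5292
−0.29·log₂(0.29) = 0.5179
Sum ≈ 1.8740 → 1.874 bits.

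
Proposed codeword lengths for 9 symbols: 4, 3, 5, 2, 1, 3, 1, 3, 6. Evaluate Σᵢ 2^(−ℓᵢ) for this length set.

With common denominator 2^6 = 64: Σ 2^(−ℓᵢ) = 4/64 + 8/64 + 2/64 + 16/64 + 32/64 + 8/64 + 32/64 + 8/64 + 1/64 = 111/64 = 1.734375.

1.734375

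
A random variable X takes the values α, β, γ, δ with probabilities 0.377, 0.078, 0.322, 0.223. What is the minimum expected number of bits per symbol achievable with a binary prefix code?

Repeatedly combine the two least-probable nodes; the expected code length is the sum of the merged weights.
merge 39/500 + 223/1000 → 301/1000
merge 301/1000 + 161/500 → 623/1000
merge 377/1000 + 623/1000 → 1
L = 301/1000 + 623/1000 + 1 = 481/250 = 1.924 bits/symbol.

1.924 bits/symbol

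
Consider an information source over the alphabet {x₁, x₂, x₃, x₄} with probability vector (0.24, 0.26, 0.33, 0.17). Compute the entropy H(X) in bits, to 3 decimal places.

1.962 bits

H = −Σ pᵢ log₂ pᵢ.
−0.24·log₂(0.24) = 0.4941
−0.26·log₂(0.26) = 0.5053
−0.33·log₂(0.33) = 0.5278
−0.17·log₂(0.17) = 0.4346
Sum ≈ 1.9618 → 1.962 bits.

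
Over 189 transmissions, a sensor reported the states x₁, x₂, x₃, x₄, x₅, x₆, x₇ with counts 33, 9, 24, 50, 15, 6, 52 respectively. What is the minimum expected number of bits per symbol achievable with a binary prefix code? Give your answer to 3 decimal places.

2.524 bits/symbol

Probabilities are the counts divided by 189.
Repeatedly combine the two least-probable nodes; the expected code length is the sum of the merged weights.
merge 2/63 + 1/21 → 5/63
merge 5/63 + 5/63 → 10/63
merge 8/63 + 10/63 → 2/7
merge 11/63 + 50/189 → 83/189
merge 52/189 + 2/7 → 106/189
merge 83/189 + 106/189 → 1
L = 5/63 + 10/63 + 2/7 + 83/189 + 106/189 + 1 = 53/21 ≈ 2.524 bits/symbol.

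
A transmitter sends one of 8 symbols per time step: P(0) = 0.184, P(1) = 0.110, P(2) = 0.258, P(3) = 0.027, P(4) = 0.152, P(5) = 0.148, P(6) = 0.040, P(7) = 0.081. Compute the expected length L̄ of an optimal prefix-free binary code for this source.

Repeatedly combine the two least-probable nodes; the expected code length is the sum of the merged weights.
merge 27/1000 + 1/25 → 67/1000
merge 67/1000 + 81/1000 → 37/250
merge 11/100 + 37/250 → 129/500
merge 37/250 + 19/125 → 3/10
merge 23/125 + 129/500 → 221/500
merge 129/500 + 3/10 → 279/500
merge 221/500 + 279/500 → 1
L = 67/1000 + 37/250 + 129/500 + 3/10 + 221/500 + 279/500 + 1 = 2773/1000 = 2.773 bits/symbol.

2.773 bits/symbol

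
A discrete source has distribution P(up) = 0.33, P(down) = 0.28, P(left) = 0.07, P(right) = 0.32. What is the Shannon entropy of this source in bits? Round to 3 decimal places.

H = −Σ pᵢ log₂ pᵢ.
−0.33·log₂(0.33) = 0.5278
−0.28·log₂(0.28) = 0.5142
−0.07·log₂(0.07) = 0.2686
−0.32·log₂(0.32) = 0.5260
Sum ≈ 1.8366 → 1.837 bits.

1.837 bits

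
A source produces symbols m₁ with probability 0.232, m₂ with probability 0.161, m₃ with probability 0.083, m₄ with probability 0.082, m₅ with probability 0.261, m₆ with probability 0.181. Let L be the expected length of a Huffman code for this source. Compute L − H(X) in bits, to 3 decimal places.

Entropy H = −Σ p log₂ p ≈ 2.4593 bits.
Huffman merges: 41/500+83/1000→33/200; 161/1000+33/200→163/500; 181/1000+29/125→413/1000; 261/1000+163/500→587/1000; 413/1000+587/1000→1. L = 2491/1000 ≈ 2.4910.
L − H = 2.4910 − 2.4593 = 0.032 bits.

0.032 bits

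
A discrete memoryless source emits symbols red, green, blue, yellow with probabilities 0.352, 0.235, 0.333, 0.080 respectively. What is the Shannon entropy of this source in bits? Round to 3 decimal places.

1.841 bits

H = −Σ pᵢ log₂ pᵢ.
−0.352·log₂(0.352) = 0.5302
−0.235·log₂(0.235) = 0.4910
−0.333·log₂(0.333) = 0.5283
−0.080·log₂(0.080) = 0.2915
Sum ≈ 1.8410 → 1.841 bits.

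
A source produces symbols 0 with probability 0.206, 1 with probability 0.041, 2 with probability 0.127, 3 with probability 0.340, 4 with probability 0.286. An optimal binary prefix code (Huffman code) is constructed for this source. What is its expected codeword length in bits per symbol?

2.168 bits/symbol

Repeatedly combine the two least-probable nodes; the expected code length is the sum of the merged weights.
merge 41/1000 + 127/1000 → 21/125
merge 21/125 + 103/500 → 187/500
merge 143/500 + 17/50 → 313/500
merge 187/500 + 313/500 → 1
L = 21/125 + 187/500 + 313/500 + 1 = 271/125 = 2.168 bits/symbol.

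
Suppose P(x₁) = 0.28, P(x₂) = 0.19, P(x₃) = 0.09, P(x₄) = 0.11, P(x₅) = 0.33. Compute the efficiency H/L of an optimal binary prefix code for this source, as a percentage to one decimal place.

Entropy H = −Σ p log₂ p ≈ 2.1602 bits.
Huffman merges: 9/100+11/100→1/5; 19/100+1/5→39/100; 7/25+33/100→61/100; 39/100+61/100→1. L = 11/5 ≈ 2.2000.
Efficiency = H/L = 2.1602/2.2000 = 98.2%.

98.2%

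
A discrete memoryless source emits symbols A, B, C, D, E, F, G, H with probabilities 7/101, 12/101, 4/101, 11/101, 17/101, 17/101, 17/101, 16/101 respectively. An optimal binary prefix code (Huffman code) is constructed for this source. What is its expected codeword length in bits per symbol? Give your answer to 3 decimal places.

2.941 bits/symbol

Repeatedly combine the two least-probable nodes; the expected code length is the sum of the merged weights.
merge 4/101 + 7/101 → 11/101
merge 11/101 + 11/101 → 22/101
merge 12/101 + 16/101 → 28/101
merge 17/101 + 17/101 → 34/101
merge 17/101 + 22/101 → 39/101
merge 28/101 + 34/101 → 62/101
merge 39/101 + 62/101 → 1
L = 11/101 + 22/101 + 28/101 + 34/101 + 39/101 + 62/101 + 1 = 297/101 ≈ 2.941 bits/symbol.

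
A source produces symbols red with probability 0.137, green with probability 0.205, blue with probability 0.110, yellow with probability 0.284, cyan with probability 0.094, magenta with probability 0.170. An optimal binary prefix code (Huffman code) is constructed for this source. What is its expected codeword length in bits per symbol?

Repeatedly combine the two least-probable nodes; the expected code length is the sum of the merged weights.
merge 47/500 + 11/100 → 51/250
merge 137/1000 + 17/100 → 307/1000
merge 51/250 + 41/200 → 409/1000
merge 71/250 + 307/1000 → 591/1000
merge 409/1000 + 591/1000 → 1
L = 51/250 + 307/1000 + 409/1000 + 591/1000 + 1 = 2511/1000 = 2.511 bits/symbol.

2.511 bits/symbol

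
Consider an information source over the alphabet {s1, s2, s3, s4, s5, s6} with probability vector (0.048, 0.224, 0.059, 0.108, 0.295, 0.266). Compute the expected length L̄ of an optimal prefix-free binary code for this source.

Repeatedly combine the two least-probable nodes; the expected code length is the sum of the merged weights.
merge 6/125 + 59/1000 → 107/1000
merge 107/1000 + 27/250 → 43/200
merge 43/200 + 28/125 → 439/1000
merge 133/500 + 59/200 → 561/1000
merge 439/1000 + 561/1000 → 1
L = 107/1000 + 43/200 + 439/1000 + 561/1000 + 1 = 1161/500 = 2.322 bits/symbol.

2.322 bits/symbol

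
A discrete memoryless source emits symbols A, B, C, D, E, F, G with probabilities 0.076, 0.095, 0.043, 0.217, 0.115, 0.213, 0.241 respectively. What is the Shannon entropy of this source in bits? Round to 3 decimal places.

2.607 bits

H = −Σ pᵢ log₂ pᵢ.
−0.076·log₂(0.076) = 0.2826
−0.095·log₂(0.095) = 0.3226
−0.043·log₂(0.043) = 0.1952
−0.217·log₂(0.217) = 0.4783
−0.115·log₂(0.115) = 0.3588
−0.213·log₂(0.213) = 0.4752
−0.241·log₂(0.241) = 0.4947
Sum ≈ 2.6075 → 2.607 bits.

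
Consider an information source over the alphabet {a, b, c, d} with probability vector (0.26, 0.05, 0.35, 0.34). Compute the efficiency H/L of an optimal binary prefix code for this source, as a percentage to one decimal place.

90.8%

Entropy H = −Σ p log₂ p ≈ 1.7807 bits.
Huffman merges: 1/20+13/50→31/100; 31/100+17/50→13/20; 7/20+13/20→1. L = 49/25 ≈ 1.9600.
Efficiency = H/L = 1.7807/1.9600 = 90.8%.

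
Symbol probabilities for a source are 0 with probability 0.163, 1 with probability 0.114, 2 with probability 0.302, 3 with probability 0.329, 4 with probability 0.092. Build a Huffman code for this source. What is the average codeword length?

Repeatedly combine the two least-probable nodes; the expected code length is the sum of the merged weights.
merge 23/250 + 57/500 → 103/500
merge 163/1000 + 103/500 → 369/1000
merge 151/500 + 329/1000 → 631/1000
merge 369/1000 + 631/1000 → 1
L = 103/500 + 369/1000 + 631/1000 + 1 = 1103/500 = 2.206 bits/symbol.

2.206 bits/symbol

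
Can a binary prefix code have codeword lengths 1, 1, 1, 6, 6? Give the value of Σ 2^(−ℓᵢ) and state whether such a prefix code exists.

1.53125; no

With common denominator 2^6 = 64: Σ 2^(−ℓᵢ) = 32/64 + 32/64 + 32/64 + 1/64 + 1/64 = 98/64 = 1.53125.
Kraft's inequality requires Σ ≤ 1; here Σ = 1.53125 > 1, so no such prefix code exists.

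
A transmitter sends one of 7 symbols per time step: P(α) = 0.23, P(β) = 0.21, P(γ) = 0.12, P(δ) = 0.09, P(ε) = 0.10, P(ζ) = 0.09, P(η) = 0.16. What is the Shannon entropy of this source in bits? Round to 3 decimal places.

H = −Σ pᵢ log₂ pᵢ.
−0.23·log₂(0.23) = 0.4877
−0.21·log₂(0.21) = 0.4728
−0.12·log₂(0.12) = 0.3671
−0.09·log₂(0.09) = 0.3127
−0.10·log₂(0.10) = 0.3322
−0.09·log₂(0.09) = 0.3127
−0.16·log₂(0.16) = 0.4230
Sum ≈ 2.7081 → 2.708 bits.

2.708 bits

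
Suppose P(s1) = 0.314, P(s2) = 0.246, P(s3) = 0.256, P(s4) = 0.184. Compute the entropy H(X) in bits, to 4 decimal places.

H = −Σ pᵢ log₂ pᵢ.
−0.314·log₂(0.314) = 0.5247
−0.246·log₂(0.246) = 0.4977
−0.256·log₂(0.256) = 0.5032
−0.184·log₂(0.184) = 0.4494
Sum ≈ 1.9751 → 1.9751 bits.

1.9751 bits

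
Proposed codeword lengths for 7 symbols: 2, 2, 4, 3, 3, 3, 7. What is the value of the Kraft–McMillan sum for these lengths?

With common denominator 2^7 = 128: Σ 2^(−ℓᵢ) = 32/128 + 32/128 + 8/128 + 16/128 + 16/128 + 16/128 + 1/128 = 121/128 = 0.9453125.

0.9453125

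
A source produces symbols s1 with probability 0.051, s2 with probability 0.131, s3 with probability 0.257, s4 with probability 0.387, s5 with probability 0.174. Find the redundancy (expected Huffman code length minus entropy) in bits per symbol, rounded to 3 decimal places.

Entropy H = −Σ p log₂ p ≈ 2.0759 bits.
Huffman merges: 51/1000+131/1000→91/500; 87/500+91/500→89/250; 257/1000+89/250→613/1000; 387/1000+613/1000→1. L = 2151/1000 ≈ 2.1510.
L − H = 2.1510 − 2.0759 = 0.075 bits.

0.075 bits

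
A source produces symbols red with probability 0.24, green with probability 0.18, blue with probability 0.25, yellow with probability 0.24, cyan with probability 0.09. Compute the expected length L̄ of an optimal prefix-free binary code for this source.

Repeatedly combine the two least-probable nodes; the expected code length is the sum of the merged weights.
merge 9/100 + 9/50 → 27/100
merge 6/25 + 6/25 → 12/25
merge 1/4 + 27/100 → 13/25
merge 12/25 + 13/25 → 1
L = 27/100 + 12/25 + 13/25 + 1 = 227/100 = 2.27 bits/symbol.

2.27 bits/symbol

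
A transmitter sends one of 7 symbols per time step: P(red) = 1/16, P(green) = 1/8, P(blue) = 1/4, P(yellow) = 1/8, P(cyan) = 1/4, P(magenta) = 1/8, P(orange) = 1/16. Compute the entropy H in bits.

2.625 bits

Each probability is a power of 1/2, so log₂(1/p) is an integer.
H = Σ p·log₂(1/p) = 1/16·4 + 1/8·3 + 1/4·2 + 1/8·3 + 1/4·2 + 1/8·3 + 1/16·4 = 2.625 bits.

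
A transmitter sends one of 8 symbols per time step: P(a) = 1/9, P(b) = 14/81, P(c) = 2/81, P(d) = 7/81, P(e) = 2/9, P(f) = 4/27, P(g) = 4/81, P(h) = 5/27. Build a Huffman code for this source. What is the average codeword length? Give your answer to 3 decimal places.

2.827 bits/symbol

Repeatedly combine the two least-probable nodes; the expected code length is the sum of the merged weights.
merge 2/81 + 4/81 → 2/27
merge 2/27 + 7/81 → 13/81
merge 1/9 + 4/27 → 7/27
merge 13/81 + 14/81 → 1/3
merge 5/27 + 2/9 → 11/27
merge 7/27 + 1/3 → 16/27
merge 11/27 + 16/27 → 1
L = 2/27 + 13/81 + 7/27 + 1/3 + 11/27 + 16/27 + 1 = 229/81 ≈ 2.827 bits/symbol.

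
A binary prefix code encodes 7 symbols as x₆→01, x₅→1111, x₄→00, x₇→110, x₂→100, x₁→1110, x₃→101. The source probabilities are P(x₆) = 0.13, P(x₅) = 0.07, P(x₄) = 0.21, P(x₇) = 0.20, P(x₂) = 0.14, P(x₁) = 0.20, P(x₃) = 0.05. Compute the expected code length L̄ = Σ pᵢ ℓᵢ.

L̄ = Σ pᵢ·ℓᵢ = 0.13·2 + 0.07·4 + 0.21·2 + 0.20·3 + 0.14·3 + 0.20·4 + 0.05·3 = 2.93 bits/symbol.

2.93 bits/symbol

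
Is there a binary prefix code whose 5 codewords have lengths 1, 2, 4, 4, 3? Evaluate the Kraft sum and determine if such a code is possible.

1; yes

With common denominator 2^4 = 16: Σ 2^(−ℓᵢ) = 8/16 + 4/16 + 1/16 + 1/16 + 2/16 = 16/16 = 1.
Kraft's inequality requires Σ ≤ 1; here Σ = 1 ≤ 1, so such a prefix code exists.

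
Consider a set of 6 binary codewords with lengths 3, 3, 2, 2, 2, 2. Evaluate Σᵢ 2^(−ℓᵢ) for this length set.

With common denominator 2^3 = 8: Σ 2^(−ℓᵢ) = 1/8 + 1/8 + 2/8 + 2/8 + 2/8 + 2/8 = 10/8 = 1.25.

1.25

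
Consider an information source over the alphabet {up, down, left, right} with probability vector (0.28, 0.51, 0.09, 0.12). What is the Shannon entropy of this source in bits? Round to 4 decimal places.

1.6894 bits

H = −Σ pᵢ log₂ pᵢ.
−0.28·log₂(0.28) = 0.5142
−0.51·log₂(0.51) = 0.4954
−0.09·log₂(0.09) = 0.3127
−0.12·log₂(0.12) = 0.3671
Sum ≈ 1.6894 → 1.6894 bits.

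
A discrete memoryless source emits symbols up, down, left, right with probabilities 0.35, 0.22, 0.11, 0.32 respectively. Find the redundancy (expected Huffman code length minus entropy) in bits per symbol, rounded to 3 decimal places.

0.093 bits

Entropy H = −Σ p log₂ p ≈ 1.8870 bits.
Huffman merges: 11/100+11/50→33/100; 8/25+33/100→13/20; 7/20+13/20→1. L = 99/50 ≈ 1.9800.
L − H = 1.9800 − 1.8870 = 0.093 bits.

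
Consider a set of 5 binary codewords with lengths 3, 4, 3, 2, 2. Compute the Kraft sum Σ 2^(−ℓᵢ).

0.8125

With common denominator 2^4 = 16: Σ 2^(−ℓᵢ) = 2/16 + 1/16 + 2/16 + 4/16 + 4/16 = 13/16 = 0.8125.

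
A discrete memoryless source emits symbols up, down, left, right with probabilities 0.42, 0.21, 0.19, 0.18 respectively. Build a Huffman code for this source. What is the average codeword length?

1.95 bits/symbol

Repeatedly combine the two least-probable nodes; the expected code length is the sum of the merged weights.
merge 9/50 + 19/100 → 37/100
merge 21/100 + 37/100 → 29/50
merge 21/50 + 29/50 → 1
L = 37/100 + 29/50 + 1 = 39/20 = 1.95 bits/symbol.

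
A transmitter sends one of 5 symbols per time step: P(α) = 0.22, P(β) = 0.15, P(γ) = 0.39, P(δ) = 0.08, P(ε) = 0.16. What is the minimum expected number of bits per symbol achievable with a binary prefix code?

2.22 bits/symbol

Repeatedly combine the two least-probable nodes; the expected code length is the sum of the merged weights.
merge 2/25 + 3/20 → 23/100
merge 4/25 + 11/50 → 19/50
merge 23/100 + 19/50 → 61/100
merge 39/100 + 61/100 → 1
L = 23/100 + 19/50 + 61/100 + 1 = 111/50 = 2.22 bits/symbol.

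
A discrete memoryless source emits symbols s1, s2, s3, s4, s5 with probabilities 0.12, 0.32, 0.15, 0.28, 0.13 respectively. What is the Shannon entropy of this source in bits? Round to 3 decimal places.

H = −Σ pᵢ log₂ pᵢ.
−0.12·log₂(0.12) = 0.3671
−0.32·log₂(0.32) = 0.5260
−0.15·log₂(0.15) = 0.4105
−0.28·log₂(0.28) = 0.5142
−0.13·log₂(0.13) = 0.3826
Sum ≈ 2.2005 → 2.201 bits.

2.201 bits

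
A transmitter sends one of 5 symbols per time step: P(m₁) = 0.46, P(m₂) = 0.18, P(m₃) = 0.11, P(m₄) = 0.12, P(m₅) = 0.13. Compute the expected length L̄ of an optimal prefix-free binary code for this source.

Repeatedly combine the two least-probable nodes; the expected code length is the sum of the merged weights.
merge 11/100 + 3/25 → 23/100
merge 13/100 + 9/50 → 31/100
merge 23/100 + 31/100 → 27/50
merge 23/50 + 27/50 → 1
L = 23/100 + 31/100 + 27/50 + 1 = 52/25 = 2.08 bits/symbol.

2.08 bits/symbol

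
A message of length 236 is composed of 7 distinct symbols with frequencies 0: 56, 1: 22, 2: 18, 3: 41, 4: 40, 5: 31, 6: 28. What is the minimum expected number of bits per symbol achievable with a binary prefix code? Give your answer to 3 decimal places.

Probabilities are the counts divided by 236.
Repeatedly combine the two least-probable nodes; the expected code length is the sum of the merged weights.
merge 9/118 + 11/118 → 10/59
merge 7/59 + 31/236 → 1/4
merge 10/59 + 10/59 → 20/59
merge 41/236 + 14/59 → 97/236
merge 1/4 + 20/59 → 139/236
merge 97/236 + 139/236 → 1
L = 10/59 + 1/4 + 20/59 + 97/236 + 139/236 + 1 = 651/236 ≈ 2.758 bits/symbol.

2.758 bits/symbol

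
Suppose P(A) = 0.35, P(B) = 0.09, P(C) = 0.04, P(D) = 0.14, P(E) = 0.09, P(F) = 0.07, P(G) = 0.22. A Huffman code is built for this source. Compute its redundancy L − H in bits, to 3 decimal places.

Entropy H = −Σ p log₂ p ≈ 2.4874 bits.
Huffman merges: 1/25+7/100→11/100; 9/100+9/100→9/50; 11/100+7/50→1/4; 9/50+11/50→2/5; 1/4+7/20→3/5; 2/5+3/5→1. L = 127/50 ≈ 2.5400.
L − H = 2.5400 − 2.4874 = 0.053 bits.

0.053 bits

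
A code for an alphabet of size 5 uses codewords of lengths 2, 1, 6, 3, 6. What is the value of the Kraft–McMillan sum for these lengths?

0.90625

With common denominator 2^6 = 64: Σ 2^(−ℓᵢ) = 16/64 + 32/64 + 1/64 + 8/64 + 1/64 = 58/64 = 0.90625.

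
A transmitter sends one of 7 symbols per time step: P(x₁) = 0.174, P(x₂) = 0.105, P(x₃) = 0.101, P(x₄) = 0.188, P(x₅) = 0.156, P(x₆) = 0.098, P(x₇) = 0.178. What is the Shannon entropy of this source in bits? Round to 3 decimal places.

H = −Σ pᵢ log₂ pᵢ.
−0.174·log₂(0.174) = 0.4390
−0.105·log₂(0.105) = 0.3414
−0.101·log₂(0.101) = 0.3341
−0.188·log₂(0.188) = 0.4533
−0.156·log₂(0.156) = 0.4181
−0.098·log₂(0.098) = 0.3284
−0.178·log₂(0.178) = 0.4432
Sum ≈ 2.7575 → 2.758 bits.

2.758 bits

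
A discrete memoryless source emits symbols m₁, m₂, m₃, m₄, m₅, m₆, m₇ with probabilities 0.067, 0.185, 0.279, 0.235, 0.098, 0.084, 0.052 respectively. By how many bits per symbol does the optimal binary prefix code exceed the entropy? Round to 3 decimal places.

0.035 bits

Entropy H = −Σ p log₂ p ≈ 2.5668 bits.
Huffman merges: 13/250+67/1000→119/1000; 21/250+49/500→91/500; 119/1000+91/500→301/1000; 37/200+47/200→21/50; 279/1000+301/1000→29/50; 21/50+29/50→1. L = 1301/500 ≈ 2.6020.
L − H = 2.6020 − 2.5668 = 0.035 bits.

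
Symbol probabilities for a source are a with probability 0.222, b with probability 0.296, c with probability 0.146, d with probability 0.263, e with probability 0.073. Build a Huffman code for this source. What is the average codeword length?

2.219 bits/symbol

Repeatedly combine the two least-probable nodes; the expected code length is the sum of the merged weights.
merge 73/1000 + 73/500 → 219/1000
merge 219/1000 + 111/500 → 441/1000
merge 263/1000 + 37/125 → 559/1000
merge 441/1000 + 559/1000 → 1
L = 219/1000 + 441/1000 + 559/1000 + 1 = 2219/1000 = 2.219 bits/symbol.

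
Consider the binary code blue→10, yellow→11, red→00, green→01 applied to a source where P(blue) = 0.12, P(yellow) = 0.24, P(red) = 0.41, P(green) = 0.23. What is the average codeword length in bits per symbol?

L̄ = Σ pᵢ·ℓᵢ = 0.12·2 + 0.24·2 + 0.41·2 + 0.23·2 = 2 bits/symbol.

2 bits/symbol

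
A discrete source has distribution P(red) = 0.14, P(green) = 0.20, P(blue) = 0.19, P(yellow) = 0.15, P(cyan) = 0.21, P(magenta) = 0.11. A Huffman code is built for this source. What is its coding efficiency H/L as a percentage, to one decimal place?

Entropy H = −Σ p log₂ p ≈ 2.5504 bits.
Huffman merges: 11/100+7/50→1/4; 3/20+19/100→17/50; 1/5+21/100→41/100; 1/4+17/50→59/100; 41/100+59/100→1. L = 259/100 ≈ 2.5900.
Efficiency = H/L = 2.5504/2.5900 = 98.5%.

98.5%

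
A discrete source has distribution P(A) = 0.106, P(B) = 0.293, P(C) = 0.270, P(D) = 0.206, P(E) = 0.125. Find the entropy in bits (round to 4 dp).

H = −Σ pᵢ log₂ pᵢ.
−0.106·log₂(0.106) = 0.3432
−0.293·log₂(0.293) = 0.5189
−0.270·log₂(0.270) = 0.5100
−0.206·log₂(0.206) = 0.4695
−0.125·log₂(0.125) = 0.3750
Sum ≈ 2.2167 → 2.2167 bits.

2.2167 bits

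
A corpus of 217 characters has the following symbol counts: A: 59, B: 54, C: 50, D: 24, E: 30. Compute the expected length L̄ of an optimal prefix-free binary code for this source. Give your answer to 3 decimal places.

Probabilities are the counts divided by 217.
Repeatedly combine the two least-probable nodes; the expected code length is the sum of the merged weights.
merge 24/217 + 30/217 → 54/217
merge 50/217 + 54/217 → 104/217
merge 54/217 + 59/217 → 113/217
merge 104/217 + 113/217 → 1
L = 54/217 + 104/217 + 113/217 + 1 = 488/217 ≈ 2.249 bits/symbol.

2.249 bits/symbol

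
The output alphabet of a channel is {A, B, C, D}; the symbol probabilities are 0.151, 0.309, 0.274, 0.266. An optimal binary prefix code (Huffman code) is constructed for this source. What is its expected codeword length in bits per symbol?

2 bits/symbol

Repeatedly combine the two least-probable nodes; the expected code length is the sum of the merged weights.
merge 151/1000 + 133/500 → 417/1000
merge 137/500 + 309/1000 → 583/1000
merge 417/1000 + 583/1000 → 1
L = 417/1000 + 583/1000 + 1 = 2 bits/symbol.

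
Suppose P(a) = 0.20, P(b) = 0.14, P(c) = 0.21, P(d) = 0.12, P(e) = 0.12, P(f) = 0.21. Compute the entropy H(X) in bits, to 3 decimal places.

2.541 bits

H = −Σ pᵢ log₂ pᵢ.
−0.20·log₂(0.20) = 0.4644
−0.14·log₂(0.14) = 0.3971
−0.21·log₂(0.21) = 0.4728
−0.12·log₂(0.12) = 0.3671
−0.12·log₂(0.12) = 0.3671
−0.21·log₂(0.21) = 0.4728
Sum ≈ 2.5413 → 2.541 bits.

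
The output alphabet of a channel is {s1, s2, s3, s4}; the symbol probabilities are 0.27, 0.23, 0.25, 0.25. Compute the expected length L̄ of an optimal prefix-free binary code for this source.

2 bits/symbol

Repeatedly combine the two least-probable nodes; the expected code length is the sum of the merged weights.
merge 23/100 + 1/4 → 12/25
merge 1/4 + 27/100 → 13/25
merge 12/25 + 13/25 → 1
L = 12/25 + 13/25 + 1 = 2 bits/symbol.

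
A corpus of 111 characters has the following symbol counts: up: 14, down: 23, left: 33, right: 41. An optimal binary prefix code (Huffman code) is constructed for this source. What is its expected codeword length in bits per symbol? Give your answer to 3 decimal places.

Probabilities are the counts divided by 111.
Repeatedly combine the two least-probable nodes; the expected code length is the sum of the merged weights.
merge 14/111 + 23/111 → 1/3
merge 11/37 + 1/3 → 70/111
merge 41/111 + 70/111 → 1
L = 1/3 + 70/111 + 1 = 218/111 ≈ 1.964 bits/symbol.

1.964 bits/symbol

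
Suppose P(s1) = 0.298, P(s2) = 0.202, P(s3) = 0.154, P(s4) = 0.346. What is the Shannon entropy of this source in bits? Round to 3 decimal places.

1.932 bits

H = −Σ pᵢ log₂ pᵢ.
−0.298·log₂(0.298) = 0.5205
−0.202·log₂(0.202) = 0.4661
−0.154·log₂(0.154) = 0.4156
−0.346·log₂(0.346) = 0.5298
Sum ≈ 1.9320 → 1.932 bits.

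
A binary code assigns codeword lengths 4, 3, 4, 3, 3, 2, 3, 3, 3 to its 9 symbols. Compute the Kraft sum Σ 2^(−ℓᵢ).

1.125

With common denominator 2^4 = 16: Σ 2^(−ℓᵢ) = 1/16 + 2/16 + 1/16 + 2/16 + 2/16 + 4/16 + 2/16 + 2/16 + 2/16 = 18/16 = 1.125.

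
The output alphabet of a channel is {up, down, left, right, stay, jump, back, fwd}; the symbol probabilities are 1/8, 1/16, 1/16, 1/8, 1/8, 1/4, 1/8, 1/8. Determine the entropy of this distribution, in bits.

Each probability is a power of 1/2, so log₂(1/p) is an integer.
H = Σ p·log₂(1/p) = 1/8·3 + 1/16·4 + 1/16·4 + 1/8·3 + 1/8·3 + 1/4·2 + 1/8·3 + 1/8·3 = 2.875 bits.

2.875 bits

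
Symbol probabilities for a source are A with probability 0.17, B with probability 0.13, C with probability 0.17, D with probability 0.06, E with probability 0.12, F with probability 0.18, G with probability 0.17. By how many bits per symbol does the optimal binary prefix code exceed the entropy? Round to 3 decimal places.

Entropy H = −Σ p log₂ p ≈ 2.7423 bits.
Huffman merges: 3/50+3/25→9/50; 13/100+17/100→3/10; 17/100+17/100→17/50; 9/50+9/50→9/25; 3/10+17/50→16/25; 9/25+16/25→1. L = 141/50 ≈ 2.8200.
L − H = 2.8200 − 2.7423 = 0.078 bits.

0.078 bits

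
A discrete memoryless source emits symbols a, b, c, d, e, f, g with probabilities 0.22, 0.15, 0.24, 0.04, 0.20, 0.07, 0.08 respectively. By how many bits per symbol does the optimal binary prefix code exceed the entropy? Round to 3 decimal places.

Entropy H = −Σ p log₂ p ≈ 2.5955 bits.
Huffman merges: 1/25+7/100→11/100; 2/25+11/100→19/100; 3/20+19/100→17/50; 1/5+11/50→21/50; 6/25+17/50→29/50; 21/50+29/50→1. L = 66/25 ≈ 2.6400.
L − H = 2.6400 − 2.5955 = 0.045 bits.

0.045 bits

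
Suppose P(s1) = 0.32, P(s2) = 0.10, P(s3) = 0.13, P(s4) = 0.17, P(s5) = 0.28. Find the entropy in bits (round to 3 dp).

2.190 bits

H = −Σ pᵢ log₂ pᵢ.
−0.32·log₂(0.32) = 0.5260
−0.10·log₂(0.10) = 0.3322
−0.13·log₂(0.13) = 0.3826
−0.17·log₂(0.17) = 0.4346
−0.28·log₂(0.28) = 0.5142
Sum ≈ 2.1897 → 2.190 bits.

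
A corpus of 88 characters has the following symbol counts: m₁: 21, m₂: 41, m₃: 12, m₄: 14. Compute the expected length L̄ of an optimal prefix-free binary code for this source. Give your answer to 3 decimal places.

1.830 bits/symbol

Probabilities are the counts divided by 88.
Repeatedly combine the two least-probable nodes; the expected code length is the sum of the merged weights.
merge 3/22 + 7/44 → 13/44
merge 21/88 + 13/44 → 47/88
merge 41/88 + 47/88 → 1
L = 13/44 + 47/88 + 1 = 161/88 ≈ 1.830 bits/symbol.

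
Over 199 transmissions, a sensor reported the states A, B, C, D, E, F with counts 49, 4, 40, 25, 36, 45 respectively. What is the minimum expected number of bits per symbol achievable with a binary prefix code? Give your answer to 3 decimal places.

Probabilities are the counts divided by 199.
Repeatedly combine the two least-probable nodes; the expected code length is the sum of the merged weights.
merge 4/199 + 25/199 → 29/199
merge 29/199 + 36/199 → 65/199
merge 40/199 + 45/199 → 85/199
merge 49/199 + 65/199 → 114/199
merge 85/199 + 114/199 → 1
L = 29/199 + 65/199 + 85/199 + 114/199 + 1 = 492/199 ≈ 2.472 bits/symbol.

2.472 bits/symbol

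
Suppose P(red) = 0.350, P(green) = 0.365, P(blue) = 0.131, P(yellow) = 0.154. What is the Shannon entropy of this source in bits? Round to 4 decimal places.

H = −Σ pᵢ log₂ pᵢ.
−0.350·log₂(0.350) = 0.5301
−0.365·log₂(0.365) = 0.5307
−0.131·log₂(0.131) = 0.3841
−0.154·log₂(0.154) = 0.4156
Sum ≈ 1.8606 → 1.8606 bits.

1.8606 bits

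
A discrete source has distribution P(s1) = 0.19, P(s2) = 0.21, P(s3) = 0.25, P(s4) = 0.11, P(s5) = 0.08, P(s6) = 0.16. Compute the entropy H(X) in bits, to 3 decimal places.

2.493 bits

H = −Σ pᵢ log₂ pᵢ.
−0.19·log₂(0.19) = 0.4552
−0.21·log₂(0.21) = 0.4728
−0.25·log₂(0.25) = 0.5000
−0.11·log₂(0.11) = 0.3503
−0.08·log₂(0.08) = 0.2915
−0.16·log₂(0.16) = 0.4230
Sum ≈ 2.4929 → 2.493 bits.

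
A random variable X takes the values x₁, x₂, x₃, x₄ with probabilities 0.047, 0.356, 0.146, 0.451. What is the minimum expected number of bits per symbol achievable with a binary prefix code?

1.742 bits/symbol

Repeatedly combine the two least-probable nodes; the expected code length is the sum of the merged weights.
merge 47/1000 + 73/500 → 193/1000
merge 193/1000 + 89/250 → 549/1000
merge 451/1000 + 549/1000 → 1
L = 193/1000 + 549/1000 + 1 = 871/500 = 1.742 bits/symbol.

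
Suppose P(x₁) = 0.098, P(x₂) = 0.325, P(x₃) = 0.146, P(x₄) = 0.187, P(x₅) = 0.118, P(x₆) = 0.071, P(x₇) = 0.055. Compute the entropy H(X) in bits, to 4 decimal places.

H = −Σ pᵢ log₂ pᵢ.
−0.098·log₂(0.098) = 0.3284
−0.325·log₂(0.325) = 0.5270
−0.146·log₂(0.146) = 0.4053
−0.187·log₂(0.187) = 0.4523
−0.118·log₂(0.118) = 0.3638
−0.071·log₂(0.071) = 0.2709
−0.055·log₂(0.055) = 0.2301
Sum ≈ 2.5779 → 2.5779 bits.

2.5779 bits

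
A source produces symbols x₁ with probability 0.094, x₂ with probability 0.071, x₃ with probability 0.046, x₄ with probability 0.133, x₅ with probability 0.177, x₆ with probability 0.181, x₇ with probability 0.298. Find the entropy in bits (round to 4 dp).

H = −Σ pᵢ log₂ pᵢ.
−0.094·log₂(0.094) = 0.3207
−0.071·log₂(0.071) = 0.2709
−0.046·log₂(0.046) = 0.2043
−0.133·log₂(0.133) = 0.3871
−0.177·log₂(0.177) = 0.4422
−0.181·log₂(0.181) = 0.4463
−0.298·log₂(0.298) = 0.5205
Sum ≈ 2.5920 → 2.5920 bits.

2.5920 bits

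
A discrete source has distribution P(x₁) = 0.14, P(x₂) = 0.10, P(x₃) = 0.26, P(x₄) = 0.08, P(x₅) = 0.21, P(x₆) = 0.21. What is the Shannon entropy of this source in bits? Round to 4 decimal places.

2.4717 bits

H = −Σ pᵢ log₂ pᵢ.
−0.14·log₂(0.14) = 0.3971
−0.10·log₂(0.10) = 0.3322
−0.26·log₂(0.26) = 0.5053
−0.08·log₂(0.08) = 0.2915
−0.21·log₂(0.21) = 0.4728
−0.21·log₂(0.21) = 0.4728
Sum ≈ 2.4717 → 2.4717 bits.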